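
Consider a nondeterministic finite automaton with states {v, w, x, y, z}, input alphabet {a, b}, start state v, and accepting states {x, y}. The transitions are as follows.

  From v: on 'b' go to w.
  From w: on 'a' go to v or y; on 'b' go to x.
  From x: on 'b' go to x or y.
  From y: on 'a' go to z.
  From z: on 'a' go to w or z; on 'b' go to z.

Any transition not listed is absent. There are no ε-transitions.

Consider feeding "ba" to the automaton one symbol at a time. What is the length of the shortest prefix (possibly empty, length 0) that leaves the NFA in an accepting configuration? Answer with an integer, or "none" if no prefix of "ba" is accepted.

2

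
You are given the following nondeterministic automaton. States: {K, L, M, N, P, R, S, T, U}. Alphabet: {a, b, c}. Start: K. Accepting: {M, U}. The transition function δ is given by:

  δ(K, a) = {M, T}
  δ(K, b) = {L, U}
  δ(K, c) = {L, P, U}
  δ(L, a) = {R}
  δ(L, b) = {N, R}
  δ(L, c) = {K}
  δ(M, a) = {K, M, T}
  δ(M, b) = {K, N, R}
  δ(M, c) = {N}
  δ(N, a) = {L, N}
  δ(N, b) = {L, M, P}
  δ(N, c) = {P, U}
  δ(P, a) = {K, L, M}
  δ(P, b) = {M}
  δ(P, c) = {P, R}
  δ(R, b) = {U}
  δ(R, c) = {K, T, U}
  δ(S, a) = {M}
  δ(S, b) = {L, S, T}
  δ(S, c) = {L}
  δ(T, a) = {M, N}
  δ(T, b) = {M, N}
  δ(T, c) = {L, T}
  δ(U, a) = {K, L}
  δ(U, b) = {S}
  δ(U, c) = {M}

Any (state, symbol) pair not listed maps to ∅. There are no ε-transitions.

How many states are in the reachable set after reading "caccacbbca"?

Start in {K}.
Read 'c': K→{L, P, U}; now {L, P, U}.
Read 'a': L→{R}, P→{K, L, M}, U→{K, L}; now {K, L, M, R}.
Read 'c': K→{L, P, U}, L→{K}, M→{N}, R→{K, T, U}; now {K, L, N, P, T, U}.
Read 'c': K→{L, P, U}, L→{K}, N→{P, U}, P→{P, R}, T→{L, T}, U→{M}; now {K, L, M, P, R, T, U}.
Read 'a': K→{M, T}, L→{R}, M→{K, M, T}, P→{K, L, M}, R→∅, T→{M, N}, U→{K, L}; now {K, L, M, N, R, T}.
Read 'c': K→{L, P, U}, L→{K}, M→{N}, N→{P, U}, R→{K, T, U}, T→{L, T}; now {K, L, N, P, T, U}.
Read 'b': K→{L, U}, L→{N, R}, N→{L, M, P}, P→{M}, T→{M, N}, U→{S}; now {L, M, N, P, R, S, U}.
Read 'b': L→{N, R}, M→{K, N, R}, N→{L, M, P}, P→{M}, R→{U}, S→{L, S, T}, U→{S}; now {K, L, M, N, P, R, S, T, U}.
Read 'c': K→{L, P, U}, L→{K}, M→{N}, N→{P, U}, P→{P, R}, R→{K, T, U}, S→{L}, T→{L, T}, U→{M}; now {K, L, M, N, P, R, T, U}.
Read 'a': K→{M, T}, L→{R}, M→{K, M, T}, N→{L, N}, P→{K, L, M}, R→∅, T→{M, N}, U→{K, L}; now {K, L, M, N, R, T}.
That set has 6 states.

6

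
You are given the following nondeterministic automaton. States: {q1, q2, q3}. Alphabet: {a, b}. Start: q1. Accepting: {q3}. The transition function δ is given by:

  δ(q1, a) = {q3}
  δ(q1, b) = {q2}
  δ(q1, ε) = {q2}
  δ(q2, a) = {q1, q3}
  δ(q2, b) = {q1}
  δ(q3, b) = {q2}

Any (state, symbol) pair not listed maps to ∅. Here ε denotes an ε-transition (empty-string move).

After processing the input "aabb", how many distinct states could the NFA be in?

2

Start: ε-closure({q1}) = {q1, q2}.
Read 'a': {q1, q2} → {q1, q2, q3}.
Read 'a': {q1, q2, q3} → {q1, q2, q3}.
Read 'b': {q1, q2, q3} → {q1, q2}.
Read 'b': {q1, q2} → {q1, q2}.
That set has 2 states.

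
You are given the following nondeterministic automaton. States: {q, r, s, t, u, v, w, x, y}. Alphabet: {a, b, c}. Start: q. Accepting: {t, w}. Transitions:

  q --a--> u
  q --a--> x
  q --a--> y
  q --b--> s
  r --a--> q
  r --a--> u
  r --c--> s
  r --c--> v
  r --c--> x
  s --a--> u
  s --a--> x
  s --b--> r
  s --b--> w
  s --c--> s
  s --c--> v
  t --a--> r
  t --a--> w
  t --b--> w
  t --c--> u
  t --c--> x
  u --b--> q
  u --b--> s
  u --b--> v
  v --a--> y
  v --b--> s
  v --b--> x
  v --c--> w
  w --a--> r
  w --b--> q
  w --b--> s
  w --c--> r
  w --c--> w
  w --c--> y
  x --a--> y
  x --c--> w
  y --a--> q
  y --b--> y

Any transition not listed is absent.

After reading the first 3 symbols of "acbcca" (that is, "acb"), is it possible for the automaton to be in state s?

Yes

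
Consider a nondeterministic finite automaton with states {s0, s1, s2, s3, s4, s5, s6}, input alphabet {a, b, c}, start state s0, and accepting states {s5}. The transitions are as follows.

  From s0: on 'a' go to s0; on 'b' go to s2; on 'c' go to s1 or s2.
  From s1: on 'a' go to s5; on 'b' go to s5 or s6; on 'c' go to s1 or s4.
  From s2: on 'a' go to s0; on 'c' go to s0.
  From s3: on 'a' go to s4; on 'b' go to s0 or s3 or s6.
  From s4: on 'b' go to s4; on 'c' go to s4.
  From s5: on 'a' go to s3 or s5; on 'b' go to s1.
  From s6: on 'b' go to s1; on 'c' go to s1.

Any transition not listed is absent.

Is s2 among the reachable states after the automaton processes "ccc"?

Yes

Start in {s0}.
Read 'c': {s0} → {s1, s2}.
Read 'c': {s1, s2} → {s0, s1, s4}.
Read 'c': {s0, s1, s4} → {s1, s2, s4}.
State s2 is in {s1, s2, s4}.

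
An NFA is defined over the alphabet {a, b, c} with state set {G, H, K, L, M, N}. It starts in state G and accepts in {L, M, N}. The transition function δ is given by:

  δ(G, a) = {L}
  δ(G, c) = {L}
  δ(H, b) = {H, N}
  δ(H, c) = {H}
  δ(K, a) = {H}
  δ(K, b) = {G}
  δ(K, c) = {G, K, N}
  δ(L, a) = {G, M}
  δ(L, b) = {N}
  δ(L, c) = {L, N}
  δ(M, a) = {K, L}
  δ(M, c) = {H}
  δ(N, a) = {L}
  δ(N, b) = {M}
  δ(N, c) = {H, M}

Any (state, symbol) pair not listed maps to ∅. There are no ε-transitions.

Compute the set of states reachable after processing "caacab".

Start in {G}.
Read 'c': {G} → {L}.
Read 'a': {L} → {G, M}.
Read 'a': {G, M} → {K, L}.
Read 'c': {K, L} → {G, K, L, N}.
Read 'a': {G, K, L, N} → {G, H, L, M}.
Read 'b': {G, H, L, M} → {H, N}.

{H, N}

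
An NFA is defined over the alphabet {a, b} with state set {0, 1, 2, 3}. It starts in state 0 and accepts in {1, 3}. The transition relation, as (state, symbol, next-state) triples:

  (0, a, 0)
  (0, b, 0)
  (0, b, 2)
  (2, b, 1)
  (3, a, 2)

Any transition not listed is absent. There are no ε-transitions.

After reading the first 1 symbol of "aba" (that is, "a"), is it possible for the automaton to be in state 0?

Yes

Start in {0}.
Read 'a': {0} → {0}.
State 0 is in {0}.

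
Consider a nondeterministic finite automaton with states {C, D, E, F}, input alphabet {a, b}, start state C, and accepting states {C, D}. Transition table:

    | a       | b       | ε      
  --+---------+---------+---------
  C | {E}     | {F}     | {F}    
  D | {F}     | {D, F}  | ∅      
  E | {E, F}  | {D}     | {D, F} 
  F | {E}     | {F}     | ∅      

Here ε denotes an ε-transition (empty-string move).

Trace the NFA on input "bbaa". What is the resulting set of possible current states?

Start: ε-closure({C}) = {C, F}.
Read 'b': {C, F} → {F}.
Read 'b': {F} → {F}.
Read 'a': {F} → {D, E, F}.
Read 'a': {D, E, F} → {D, E, F}.

{D, E, F}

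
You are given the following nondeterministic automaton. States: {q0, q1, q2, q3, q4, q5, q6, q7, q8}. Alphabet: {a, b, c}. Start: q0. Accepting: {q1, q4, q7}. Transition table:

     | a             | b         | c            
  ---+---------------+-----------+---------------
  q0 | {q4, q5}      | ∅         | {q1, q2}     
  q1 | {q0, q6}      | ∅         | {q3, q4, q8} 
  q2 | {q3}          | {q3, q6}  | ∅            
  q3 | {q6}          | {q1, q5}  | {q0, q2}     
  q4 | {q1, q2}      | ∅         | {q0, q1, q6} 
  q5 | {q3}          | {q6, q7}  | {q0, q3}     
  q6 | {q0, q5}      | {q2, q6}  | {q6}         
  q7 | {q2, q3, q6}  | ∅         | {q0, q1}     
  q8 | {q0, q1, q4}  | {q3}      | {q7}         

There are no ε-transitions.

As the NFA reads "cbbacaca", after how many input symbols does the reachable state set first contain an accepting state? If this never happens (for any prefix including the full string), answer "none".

1

Start in {q0}.
Read 'c': {q0} → {q1, q2}.
None of the earlier sets intersect F, but {q1, q2} does.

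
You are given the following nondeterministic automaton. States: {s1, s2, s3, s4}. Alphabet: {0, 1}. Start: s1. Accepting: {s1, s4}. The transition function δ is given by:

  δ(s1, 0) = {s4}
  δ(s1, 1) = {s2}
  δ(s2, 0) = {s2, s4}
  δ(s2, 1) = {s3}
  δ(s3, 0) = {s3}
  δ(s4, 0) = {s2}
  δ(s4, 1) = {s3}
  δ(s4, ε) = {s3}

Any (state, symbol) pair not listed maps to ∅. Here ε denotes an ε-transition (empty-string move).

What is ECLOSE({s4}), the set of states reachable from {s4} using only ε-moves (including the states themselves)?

Begin with {s4}.
ε-move s4 → s3; add s3.

{s3, s4}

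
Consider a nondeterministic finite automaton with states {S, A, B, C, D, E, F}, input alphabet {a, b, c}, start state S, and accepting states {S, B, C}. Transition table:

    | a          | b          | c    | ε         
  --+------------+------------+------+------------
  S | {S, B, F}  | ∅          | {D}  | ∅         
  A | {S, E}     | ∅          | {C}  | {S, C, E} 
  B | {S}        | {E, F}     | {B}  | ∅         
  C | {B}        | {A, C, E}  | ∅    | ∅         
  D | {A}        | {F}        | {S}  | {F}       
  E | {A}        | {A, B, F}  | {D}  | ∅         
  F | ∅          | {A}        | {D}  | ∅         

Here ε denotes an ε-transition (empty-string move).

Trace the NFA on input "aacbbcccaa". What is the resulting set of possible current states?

Start in {S}.
Read 'a': S→{S, B, F}; now {S, B, F}.
Read 'a': S→{S, B, F}, B→{S}, F→∅; now {S, B, F}.
Read 'c': S→{D}, B→{B}, F→{D}; union {B, D}; ε-closure = {B, D, F}.
Read 'b': B→{E, F}, D→{F}, F→{A}; union {A, E, F}; ε-closure = {S, A, C, E, F}.
Read 'b': S→∅, A→∅, C→{A, C, E}, E→{A, B, F}, F→{A}; union {A, B, C, E, F}; ε-closure = {S, A, B, C, E, F}.
Read 'c': S→{D}, A→{C}, B→{B}, C→∅, E→{D}, F→{D}; union {B, C, D}; ε-closure = {B, C, D, F}.
Read 'c': B→{B}, C→∅, D→{S}, F→{D}; union {S, B, D}; ε-closure = {S, B, D, F}.
Read 'c': S→{D}, B→{B}, D→{S}, F→{D}; union {S, B, D}; ε-closure = {S, B, D, F}.
Read 'a': S→{S, B, F}, B→{S}, D→{A}, F→∅; union {S, A, B, F}; ε-closure = {S, A, B, C, E, F}.
Read 'a': S→{S, B, F}, A→{S, E}, B→{S}, C→{B}, E→{A}, F→∅; union {S, A, B, E, F}; ε-closure = {S, A, B, C, E, F}.

{S, A, B, C, E, F}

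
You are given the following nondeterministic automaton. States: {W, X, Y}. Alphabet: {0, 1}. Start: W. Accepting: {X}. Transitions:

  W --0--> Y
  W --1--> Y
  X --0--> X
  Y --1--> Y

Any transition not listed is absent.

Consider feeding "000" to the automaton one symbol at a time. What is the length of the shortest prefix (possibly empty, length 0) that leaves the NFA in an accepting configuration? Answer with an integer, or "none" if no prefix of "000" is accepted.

none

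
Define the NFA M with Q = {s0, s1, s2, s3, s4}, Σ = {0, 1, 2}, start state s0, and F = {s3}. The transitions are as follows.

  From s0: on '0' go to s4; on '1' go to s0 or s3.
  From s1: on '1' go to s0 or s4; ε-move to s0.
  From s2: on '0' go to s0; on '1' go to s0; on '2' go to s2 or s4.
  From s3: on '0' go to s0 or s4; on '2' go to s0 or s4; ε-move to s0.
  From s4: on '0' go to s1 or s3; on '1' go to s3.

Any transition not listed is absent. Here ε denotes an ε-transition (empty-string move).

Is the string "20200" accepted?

Start in {s0}.
Read '2': {s0} → ∅.
The set is empty and remains empty for the remaining 4 symbols.
The final set ∅ contains no accepting state.

No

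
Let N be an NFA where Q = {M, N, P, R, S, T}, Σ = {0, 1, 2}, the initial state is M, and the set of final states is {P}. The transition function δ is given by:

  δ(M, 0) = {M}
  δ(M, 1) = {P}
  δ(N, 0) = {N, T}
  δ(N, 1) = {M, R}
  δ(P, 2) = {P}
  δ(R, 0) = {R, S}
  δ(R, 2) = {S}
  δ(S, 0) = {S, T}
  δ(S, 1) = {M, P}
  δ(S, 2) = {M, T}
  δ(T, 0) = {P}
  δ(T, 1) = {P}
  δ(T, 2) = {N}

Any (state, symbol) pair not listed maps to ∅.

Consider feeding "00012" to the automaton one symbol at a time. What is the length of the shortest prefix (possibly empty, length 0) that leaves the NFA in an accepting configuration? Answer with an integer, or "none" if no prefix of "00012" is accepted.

Start in {M}.
Read '0': M→{M}; now {M}.
Read '0': M→{M}; now {M}.
Read '0': M→{M}; now {M}.
Read '1': M→{P}; now {P}.
None of the earlier sets intersect F, but {P} does.

4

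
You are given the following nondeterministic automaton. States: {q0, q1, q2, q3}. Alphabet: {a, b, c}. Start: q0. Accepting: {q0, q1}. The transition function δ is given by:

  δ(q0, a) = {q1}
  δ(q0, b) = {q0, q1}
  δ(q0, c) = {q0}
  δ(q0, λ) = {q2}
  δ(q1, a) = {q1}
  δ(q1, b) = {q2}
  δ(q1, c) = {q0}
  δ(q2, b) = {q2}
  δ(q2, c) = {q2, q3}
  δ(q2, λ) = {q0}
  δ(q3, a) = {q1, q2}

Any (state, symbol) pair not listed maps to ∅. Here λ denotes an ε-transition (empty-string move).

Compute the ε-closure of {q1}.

{q1}

Begin with {q1}.
No ε-moves leave this set, so the closure equals the set itself.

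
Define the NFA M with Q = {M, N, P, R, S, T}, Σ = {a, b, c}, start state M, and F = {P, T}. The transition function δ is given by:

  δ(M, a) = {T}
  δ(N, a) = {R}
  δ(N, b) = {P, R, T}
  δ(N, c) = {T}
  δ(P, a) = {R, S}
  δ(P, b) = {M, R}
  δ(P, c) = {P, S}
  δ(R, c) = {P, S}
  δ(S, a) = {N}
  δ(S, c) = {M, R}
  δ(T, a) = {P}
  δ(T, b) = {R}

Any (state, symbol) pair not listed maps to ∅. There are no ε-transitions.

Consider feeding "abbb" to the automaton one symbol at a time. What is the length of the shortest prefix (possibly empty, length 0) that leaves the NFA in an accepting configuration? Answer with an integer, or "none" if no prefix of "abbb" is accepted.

Start in {M}.
Read 'a': {M} → {T}.
None of the earlier sets intersect F, but {T} does.

1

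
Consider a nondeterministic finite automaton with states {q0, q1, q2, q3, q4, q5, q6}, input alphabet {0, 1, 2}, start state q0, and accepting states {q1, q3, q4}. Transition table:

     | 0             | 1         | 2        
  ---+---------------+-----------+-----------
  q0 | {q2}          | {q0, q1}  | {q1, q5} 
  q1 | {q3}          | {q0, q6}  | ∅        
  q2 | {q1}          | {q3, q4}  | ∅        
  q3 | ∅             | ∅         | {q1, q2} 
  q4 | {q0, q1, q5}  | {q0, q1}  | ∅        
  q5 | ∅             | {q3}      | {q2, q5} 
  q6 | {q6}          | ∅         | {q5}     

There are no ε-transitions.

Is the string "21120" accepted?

Start in {q0}.
Read '2': {q0} → {q1, q5}.
Read '1': {q1, q5} → {q0, q3, q6}.
Read '1': {q0, q3, q6} → {q0, q1}.
Read '2': {q0, q1} → {q1, q5}.
Read '0': {q1, q5} → {q3}.
The final set {q3} contains the accepting state q3.

Yes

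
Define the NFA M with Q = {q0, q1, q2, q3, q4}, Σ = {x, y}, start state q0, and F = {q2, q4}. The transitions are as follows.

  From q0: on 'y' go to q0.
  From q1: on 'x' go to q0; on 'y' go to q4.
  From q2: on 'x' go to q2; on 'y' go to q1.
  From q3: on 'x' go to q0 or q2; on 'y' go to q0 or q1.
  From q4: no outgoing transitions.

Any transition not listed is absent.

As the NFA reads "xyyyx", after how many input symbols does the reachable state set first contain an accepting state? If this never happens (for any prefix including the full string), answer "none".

Start in {q0}.
Read 'x': q0→∅; now ∅.
The set is empty and remains empty for the remaining 4 symbols.
No reachable set along the way intersects F.

none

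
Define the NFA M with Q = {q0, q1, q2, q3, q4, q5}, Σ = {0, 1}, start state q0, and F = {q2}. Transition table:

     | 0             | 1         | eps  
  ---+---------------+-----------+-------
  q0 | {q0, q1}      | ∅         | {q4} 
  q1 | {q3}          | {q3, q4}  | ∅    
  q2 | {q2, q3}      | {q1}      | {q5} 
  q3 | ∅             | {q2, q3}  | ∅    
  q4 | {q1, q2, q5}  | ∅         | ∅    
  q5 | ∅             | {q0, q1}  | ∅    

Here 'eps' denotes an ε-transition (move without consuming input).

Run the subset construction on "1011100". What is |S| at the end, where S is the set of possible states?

0

Start: ε-closure({q0}) = {q0, q4}.
Read '1': {q0, q4} → ∅.
The set is empty and remains empty for the remaining 6 symbols.
That set has 0 states.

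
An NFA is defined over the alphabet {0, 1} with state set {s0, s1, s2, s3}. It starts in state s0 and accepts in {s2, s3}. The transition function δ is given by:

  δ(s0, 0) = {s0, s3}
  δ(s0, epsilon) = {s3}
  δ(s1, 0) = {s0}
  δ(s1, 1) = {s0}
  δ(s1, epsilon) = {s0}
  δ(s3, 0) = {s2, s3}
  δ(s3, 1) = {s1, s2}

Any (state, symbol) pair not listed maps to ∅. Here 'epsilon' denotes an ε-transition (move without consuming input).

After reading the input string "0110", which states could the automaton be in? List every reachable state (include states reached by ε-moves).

Start: ε-closure({s0}) = {s0, s3}.
Read '0': s0→{s0, s3}, s3→{s2, s3}; now {s0, s2, s3}.
Read '1': s0→∅, s2→∅, s3→{s1, s2}; union {s1, s2}; ε-closure = {s0, s1, s2, s3}.
Read '1': s0→∅, s1→{s0}, s2→∅, s3→{s1, s2}; union {s0, s1, s2}; ε-closure = {s0, s1, s2, s3}.
Read '0': s0→{s0, s3}, s1→{s0}, s2→∅, s3→{s2, s3}; now {s0, s2, s3}.

{s0, s2, s3}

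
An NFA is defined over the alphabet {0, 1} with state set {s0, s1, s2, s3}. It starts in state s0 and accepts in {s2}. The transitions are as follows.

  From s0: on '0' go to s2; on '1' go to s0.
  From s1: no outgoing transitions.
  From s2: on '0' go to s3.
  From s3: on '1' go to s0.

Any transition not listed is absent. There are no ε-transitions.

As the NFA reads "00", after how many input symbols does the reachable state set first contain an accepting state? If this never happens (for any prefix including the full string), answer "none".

1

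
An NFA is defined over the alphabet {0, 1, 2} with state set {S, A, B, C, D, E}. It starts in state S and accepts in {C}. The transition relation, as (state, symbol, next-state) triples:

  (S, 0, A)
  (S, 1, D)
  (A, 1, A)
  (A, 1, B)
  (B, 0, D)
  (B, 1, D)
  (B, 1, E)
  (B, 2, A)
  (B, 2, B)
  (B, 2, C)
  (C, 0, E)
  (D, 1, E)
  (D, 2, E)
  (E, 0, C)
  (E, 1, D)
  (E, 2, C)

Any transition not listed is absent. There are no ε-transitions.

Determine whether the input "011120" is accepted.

Start in {S}.
Read '0': {S} → {A}.
Read '1': {A} → {A, B}.
Read '1': {A, B} → {A, B, D, E}.
Read '1': {A, B, D, E} → {A, B, D, E}.
Read '2': {A, B, D, E} → {A, B, C, E}.
Read '0': {A, B, C, E} → {C, D, E}.
The final set {C, D, E} contains the accepting state C.

Yes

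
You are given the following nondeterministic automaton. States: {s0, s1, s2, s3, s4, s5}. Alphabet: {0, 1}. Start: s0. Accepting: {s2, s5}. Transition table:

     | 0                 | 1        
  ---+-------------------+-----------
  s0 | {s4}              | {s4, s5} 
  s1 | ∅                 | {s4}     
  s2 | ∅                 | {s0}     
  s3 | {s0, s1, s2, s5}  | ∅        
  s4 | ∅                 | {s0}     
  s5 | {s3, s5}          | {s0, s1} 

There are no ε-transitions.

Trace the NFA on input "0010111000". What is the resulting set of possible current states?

∅

Start in {s0}.
Read '0': {s0} → {s4}.
Read '0': {s4} → ∅.
The set is empty and remains empty for the remaining 8 symbols.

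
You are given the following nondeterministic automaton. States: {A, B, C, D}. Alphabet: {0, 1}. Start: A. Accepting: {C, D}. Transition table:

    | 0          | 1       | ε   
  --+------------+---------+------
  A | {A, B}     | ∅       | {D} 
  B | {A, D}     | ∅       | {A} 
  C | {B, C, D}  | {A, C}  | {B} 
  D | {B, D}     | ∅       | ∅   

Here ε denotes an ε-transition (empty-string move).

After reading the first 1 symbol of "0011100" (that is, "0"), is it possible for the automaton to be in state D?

Start: ε-closure({A}) = {A, D}.
Read '0': A→{A, B}, D→{B, D}; now {A, B, D}.
State D is in {A, B, D}.

Yes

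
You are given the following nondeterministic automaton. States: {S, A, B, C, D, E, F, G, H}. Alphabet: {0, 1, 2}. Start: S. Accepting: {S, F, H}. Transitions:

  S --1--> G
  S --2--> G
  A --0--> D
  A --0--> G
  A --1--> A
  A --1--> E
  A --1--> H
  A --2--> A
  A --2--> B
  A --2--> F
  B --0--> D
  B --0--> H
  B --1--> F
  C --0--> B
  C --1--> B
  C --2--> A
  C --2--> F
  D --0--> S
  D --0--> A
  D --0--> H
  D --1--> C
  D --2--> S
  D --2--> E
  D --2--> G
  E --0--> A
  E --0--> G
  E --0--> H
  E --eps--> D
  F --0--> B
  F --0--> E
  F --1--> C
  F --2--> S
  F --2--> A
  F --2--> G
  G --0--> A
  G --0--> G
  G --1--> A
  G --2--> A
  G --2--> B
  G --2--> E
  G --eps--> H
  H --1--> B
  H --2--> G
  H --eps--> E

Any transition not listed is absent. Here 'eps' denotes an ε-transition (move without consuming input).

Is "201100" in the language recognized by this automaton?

Yes

Start in {S}.
Read '2': S→{G}; union {G}; ε-closure = {D, E, G, H}.
Read '0': D→{S, A, H}, E→{A, G, H}, G→{A, G}, H→∅; union {S, A, G, H}; ε-closure = {S, A, D, E, G, H}.
Read '1': S→{G}, A→{A, E, H}, D→{C}, E→∅, G→{A}, H→{B}; union {A, B, C, E, G, H}; ε-closure = {A, B, C, D, E, G, H}.
Read '1': A→{A, E, H}, B→{F}, C→{B}, D→{C}, E→∅, G→{A}, H→{B}; union {A, B, C, E, F, H}; ε-closure = {A, B, C, D, E, F, H}.
Read '0': A→{D, G}, B→{D, H}, C→{B}, D→{S, A, H}, E→{A, G, H}, F→{B, E}, H→∅; now {S, A, B, D, E, G, H}.
Read '0': S→∅, A→{D, G}, B→{D, H}, D→{S, A, H}, E→{A, G, H}, G→{A, G}, H→∅; union {S, A, D, G, H}; ε-closure = {S, A, D, E, G, H}.
The final set {S, A, D, E, G, H} contains the accepting states S, H.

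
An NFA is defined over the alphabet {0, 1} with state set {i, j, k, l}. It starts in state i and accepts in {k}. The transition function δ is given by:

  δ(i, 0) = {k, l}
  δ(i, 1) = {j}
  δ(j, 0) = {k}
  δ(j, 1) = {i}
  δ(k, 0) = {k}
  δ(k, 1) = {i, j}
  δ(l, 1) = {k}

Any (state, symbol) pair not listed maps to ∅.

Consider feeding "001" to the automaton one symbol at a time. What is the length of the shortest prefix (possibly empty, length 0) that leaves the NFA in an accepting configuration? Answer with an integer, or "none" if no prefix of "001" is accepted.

Start in {i}.
Read '0': i→{k, l}; now {k, l}.
None of the earlier sets intersect F, but {k, l} does.

1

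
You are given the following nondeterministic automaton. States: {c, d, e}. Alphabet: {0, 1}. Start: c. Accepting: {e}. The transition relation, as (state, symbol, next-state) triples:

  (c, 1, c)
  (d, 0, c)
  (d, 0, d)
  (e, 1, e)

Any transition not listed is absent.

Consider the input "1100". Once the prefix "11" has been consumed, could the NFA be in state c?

Start in {c}.
Read '1': {c} → {c}.
Read '1': {c} → {c}.
State c is in {c}.

Yes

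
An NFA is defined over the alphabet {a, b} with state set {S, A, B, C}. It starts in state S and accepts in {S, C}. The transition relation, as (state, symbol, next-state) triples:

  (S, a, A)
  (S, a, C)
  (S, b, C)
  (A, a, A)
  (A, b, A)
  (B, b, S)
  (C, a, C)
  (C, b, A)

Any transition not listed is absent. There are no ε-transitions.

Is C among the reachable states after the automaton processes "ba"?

Yes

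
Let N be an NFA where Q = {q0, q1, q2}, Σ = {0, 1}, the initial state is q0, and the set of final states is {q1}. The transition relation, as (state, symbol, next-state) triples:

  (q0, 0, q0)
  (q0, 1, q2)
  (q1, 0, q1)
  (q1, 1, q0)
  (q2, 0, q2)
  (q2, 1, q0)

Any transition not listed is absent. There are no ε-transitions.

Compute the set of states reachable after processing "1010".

{q0}

Start in {q0}.
Read '1': {q0} → {q2}.
Read '0': {q2} → {q2}.
Read '1': {q2} → {q0}.
Read '0': {q0} → {q0}.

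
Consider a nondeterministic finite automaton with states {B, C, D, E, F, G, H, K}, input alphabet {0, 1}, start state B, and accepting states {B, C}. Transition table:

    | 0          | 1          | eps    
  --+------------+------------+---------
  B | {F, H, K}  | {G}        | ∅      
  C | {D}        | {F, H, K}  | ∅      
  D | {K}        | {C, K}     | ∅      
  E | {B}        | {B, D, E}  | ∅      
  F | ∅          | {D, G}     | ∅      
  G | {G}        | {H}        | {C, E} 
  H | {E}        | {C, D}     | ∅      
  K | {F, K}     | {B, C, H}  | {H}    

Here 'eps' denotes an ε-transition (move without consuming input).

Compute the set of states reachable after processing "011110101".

{B, C, D, E, F, G, H, K}

Start in {B}.
Read '0': {B} → {F, H, K}.
Read '1': {F, H, K} → {B, C, D, E, G, H}.
Read '1': {B, C, D, E, G, H} → {B, C, D, E, F, G, H, K}.
Read '1': {B, C, D, E, F, G, H, K} → {B, C, D, E, F, G, H, K}.
Read '1': {B, C, D, E, F, G, H, K} → {B, C, D, E, F, G, H, K}.
Read '0': {B, C, D, E, F, G, H, K} → {B, C, D, E, F, G, H, K}.
Read '1': {B, C, D, E, F, G, H, K} → {B, C, D, E, F, G, H, K}.
Read '0': {B, C, D, E, F, G, H, K} → {B, C, D, E, F, G, H, K}.
Read '1': {B, C, D, E, F, G, H, K} → {B, C, D, E, F, G, H, K}.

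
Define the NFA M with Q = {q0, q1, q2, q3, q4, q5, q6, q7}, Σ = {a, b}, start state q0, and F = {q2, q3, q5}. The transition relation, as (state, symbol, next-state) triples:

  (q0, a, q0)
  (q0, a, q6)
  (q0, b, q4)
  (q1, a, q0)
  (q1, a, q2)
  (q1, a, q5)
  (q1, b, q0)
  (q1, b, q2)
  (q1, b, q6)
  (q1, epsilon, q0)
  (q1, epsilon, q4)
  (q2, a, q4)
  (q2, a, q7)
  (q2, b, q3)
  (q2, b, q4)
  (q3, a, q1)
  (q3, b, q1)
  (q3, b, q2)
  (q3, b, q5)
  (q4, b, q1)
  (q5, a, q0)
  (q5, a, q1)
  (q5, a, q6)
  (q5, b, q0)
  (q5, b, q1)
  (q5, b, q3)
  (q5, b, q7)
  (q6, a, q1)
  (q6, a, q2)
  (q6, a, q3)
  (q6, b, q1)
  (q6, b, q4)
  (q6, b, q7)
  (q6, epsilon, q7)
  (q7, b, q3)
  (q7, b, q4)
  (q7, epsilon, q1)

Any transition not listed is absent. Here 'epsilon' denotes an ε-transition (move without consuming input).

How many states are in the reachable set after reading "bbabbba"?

Start in {q0}.
Read 'b': q0→{q4}; now {q4}.
Read 'b': q4→{q1}; union {q1}; ε-closure = {q0, q1, q4}.
Read 'a': q0→{q0, q6}, q1→{q0, q2, q5}, q4→∅; union {q0, q2, q5, q6}; ε-closure = {q0, q1, q2, q4, q5, q6, q7}.
Read 'b': q0→{q4}, q1→{q0, q2, q6}, q2→{q3, q4}, q4→{q1}, q5→{q0, q1, q3, q7}, q6→{q1, q4, q7}, q7→{q3, q4}; now {q0, q1, q2, q3, q4, q6, q7}.
Read 'b': q0→{q4}, q1→{q0, q2, q6}, q2→{q3, q4}, q3→{q1, q2, q5}, q4→{q1}, q6→{q1, q4, q7}, q7→{q3, q4}; now {q0, q1, q2, q3, q4, q5, q6, q7}.
Read 'b': q0→{q4}, q1→{q0, q2, q6}, q2→{q3, q4}, q3→{q1, q2, q5}, q4→{q1}, q5→{q0, q1, q3, q7}, q6→{q1, q4, q7}, q7→{q3, q4}; now {q0, q1, q2, q3, q4, q5, q6, q7}.
Read 'a': q0→{q0, q6}, q1→{q0, q2, q5}, q2→{q4, q7}, q3→{q1}, q4→∅, q5→{q0, q1, q6}, q6→{q1, q2, q3}, q7→∅; now {q0, q1, q2, q3, q4, q5, q6, q7}.
That set has 8 states.

8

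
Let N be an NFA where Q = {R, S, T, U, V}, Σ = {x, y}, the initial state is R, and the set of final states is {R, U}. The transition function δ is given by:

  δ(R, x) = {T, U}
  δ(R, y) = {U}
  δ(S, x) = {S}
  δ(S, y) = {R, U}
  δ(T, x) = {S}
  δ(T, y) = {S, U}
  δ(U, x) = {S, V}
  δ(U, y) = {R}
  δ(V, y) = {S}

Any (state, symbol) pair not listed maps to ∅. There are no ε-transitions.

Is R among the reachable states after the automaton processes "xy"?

Yes

Start in {R}.
Read 'x': R→{T, U}; now {T, U}.
Read 'y': T→{S, U}, U→{R}; now {R, S, U}.
State R is in {R, S, U}.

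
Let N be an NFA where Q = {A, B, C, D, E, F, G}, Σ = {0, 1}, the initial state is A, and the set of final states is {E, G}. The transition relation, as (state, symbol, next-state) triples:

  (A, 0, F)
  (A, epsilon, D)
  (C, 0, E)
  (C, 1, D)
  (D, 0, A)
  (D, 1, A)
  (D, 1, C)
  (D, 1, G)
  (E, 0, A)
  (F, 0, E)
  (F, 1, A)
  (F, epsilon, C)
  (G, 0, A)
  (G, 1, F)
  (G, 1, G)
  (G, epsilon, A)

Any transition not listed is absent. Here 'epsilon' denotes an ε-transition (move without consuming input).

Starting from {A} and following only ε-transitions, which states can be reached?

{A, D}

Begin with {A}.
ε-move A → D; add D.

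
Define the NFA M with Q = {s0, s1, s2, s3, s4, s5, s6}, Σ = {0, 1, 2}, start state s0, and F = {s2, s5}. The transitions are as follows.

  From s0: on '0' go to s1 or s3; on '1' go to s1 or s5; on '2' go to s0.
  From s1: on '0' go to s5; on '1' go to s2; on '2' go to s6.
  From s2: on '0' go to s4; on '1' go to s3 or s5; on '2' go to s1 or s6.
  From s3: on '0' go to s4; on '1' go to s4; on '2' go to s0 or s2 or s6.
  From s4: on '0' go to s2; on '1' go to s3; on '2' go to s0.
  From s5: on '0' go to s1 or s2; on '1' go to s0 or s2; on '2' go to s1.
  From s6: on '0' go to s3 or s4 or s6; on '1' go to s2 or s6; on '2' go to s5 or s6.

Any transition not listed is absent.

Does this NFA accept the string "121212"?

Yes

Start in {s0}.
Read '1': s0→{s1, s5}; now {s1, s5}.
Read '2': s1→{s6}, s5→{s1}; now {s1, s6}.
Read '1': s1→{s2}, s6→{s2, s6}; now {s2, s6}.
Read '2': s2→{s1, s6}, s6→{s5, s6}; now {s1, s5, s6}.
Read '1': s1→{s2}, s5→{s0, s2}, s6→{s2, s6}; now {s0, s2, s6}.
Read '2': s0→{s0}, s2→{s1, s6}, s6→{s5, s6}; now {s0, s1, s5, s6}.
The final set {s0, s1, s5, s6} contains the accepting state s5.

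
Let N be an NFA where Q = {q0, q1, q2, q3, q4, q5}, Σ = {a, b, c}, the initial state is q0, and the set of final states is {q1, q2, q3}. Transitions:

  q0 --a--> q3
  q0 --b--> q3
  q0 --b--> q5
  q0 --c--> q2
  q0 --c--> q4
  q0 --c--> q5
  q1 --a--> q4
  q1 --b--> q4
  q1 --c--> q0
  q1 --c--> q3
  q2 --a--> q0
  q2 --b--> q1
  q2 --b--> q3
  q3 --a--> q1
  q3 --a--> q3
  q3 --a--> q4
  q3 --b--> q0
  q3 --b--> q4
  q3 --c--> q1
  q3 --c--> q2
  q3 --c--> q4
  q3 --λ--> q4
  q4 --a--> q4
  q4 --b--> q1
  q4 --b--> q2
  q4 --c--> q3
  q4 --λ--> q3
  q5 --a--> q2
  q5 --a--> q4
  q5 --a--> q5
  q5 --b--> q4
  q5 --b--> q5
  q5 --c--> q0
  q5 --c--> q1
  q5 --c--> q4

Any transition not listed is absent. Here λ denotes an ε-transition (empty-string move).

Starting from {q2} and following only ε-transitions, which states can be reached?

Begin with {q2}.
No ε-moves leave this set, so the closure equals the set itself.

{q2}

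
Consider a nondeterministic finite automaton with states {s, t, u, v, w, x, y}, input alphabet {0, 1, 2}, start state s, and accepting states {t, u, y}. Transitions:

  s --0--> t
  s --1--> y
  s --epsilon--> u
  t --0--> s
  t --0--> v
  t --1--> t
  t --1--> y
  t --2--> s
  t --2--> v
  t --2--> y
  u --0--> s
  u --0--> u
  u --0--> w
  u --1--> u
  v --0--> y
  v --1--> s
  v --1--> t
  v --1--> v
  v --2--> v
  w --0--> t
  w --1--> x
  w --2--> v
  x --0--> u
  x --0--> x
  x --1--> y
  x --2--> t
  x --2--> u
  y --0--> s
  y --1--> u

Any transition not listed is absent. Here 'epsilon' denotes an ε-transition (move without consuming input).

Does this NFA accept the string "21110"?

Start: ε-closure({s}) = {s, u}.
Read '2': s→∅, u→∅; now ∅.
The set is empty and remains empty for the remaining 4 symbols.
The final set ∅ contains no accepting state.

No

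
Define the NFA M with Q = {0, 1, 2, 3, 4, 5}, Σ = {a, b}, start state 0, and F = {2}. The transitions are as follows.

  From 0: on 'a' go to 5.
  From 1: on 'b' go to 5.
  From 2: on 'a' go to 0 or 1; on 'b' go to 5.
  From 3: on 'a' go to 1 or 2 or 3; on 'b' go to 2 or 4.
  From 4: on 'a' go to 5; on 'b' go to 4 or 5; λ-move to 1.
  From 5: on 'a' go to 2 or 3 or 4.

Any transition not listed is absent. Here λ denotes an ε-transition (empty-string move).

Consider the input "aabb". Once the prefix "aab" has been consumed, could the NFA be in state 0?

No

Start in {0}.
Read 'a': {0} → {5}.
Read 'a': {5} → {1, 2, 3, 4}.
Read 'b': {1, 2, 3, 4} → {1, 2, 4, 5}.
State 0 is not in {1, 2, 4, 5}.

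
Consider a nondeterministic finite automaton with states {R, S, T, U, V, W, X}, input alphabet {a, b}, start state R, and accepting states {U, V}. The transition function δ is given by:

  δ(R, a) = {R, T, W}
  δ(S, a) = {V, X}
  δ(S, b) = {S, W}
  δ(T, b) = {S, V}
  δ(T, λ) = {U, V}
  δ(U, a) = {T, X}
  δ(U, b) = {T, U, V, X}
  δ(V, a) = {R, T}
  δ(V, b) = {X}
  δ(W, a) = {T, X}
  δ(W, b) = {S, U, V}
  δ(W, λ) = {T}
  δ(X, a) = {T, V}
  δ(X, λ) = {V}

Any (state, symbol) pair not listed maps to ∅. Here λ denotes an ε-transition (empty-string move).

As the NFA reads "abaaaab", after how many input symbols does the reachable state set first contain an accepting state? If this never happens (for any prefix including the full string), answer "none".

1

Start in {R}.
Read 'a': R→{R, T, W}; union {R, T, W}; ε-closure = {R, T, U, V, W}.
None of the earlier sets intersect F, but {R, T, U, V, W} does.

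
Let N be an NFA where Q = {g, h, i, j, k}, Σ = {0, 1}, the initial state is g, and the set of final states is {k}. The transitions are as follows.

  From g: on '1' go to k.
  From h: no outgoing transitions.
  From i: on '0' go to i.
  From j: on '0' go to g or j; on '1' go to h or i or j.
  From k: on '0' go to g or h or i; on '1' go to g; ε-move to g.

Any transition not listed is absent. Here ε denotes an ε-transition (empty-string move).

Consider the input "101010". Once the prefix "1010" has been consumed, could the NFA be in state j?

No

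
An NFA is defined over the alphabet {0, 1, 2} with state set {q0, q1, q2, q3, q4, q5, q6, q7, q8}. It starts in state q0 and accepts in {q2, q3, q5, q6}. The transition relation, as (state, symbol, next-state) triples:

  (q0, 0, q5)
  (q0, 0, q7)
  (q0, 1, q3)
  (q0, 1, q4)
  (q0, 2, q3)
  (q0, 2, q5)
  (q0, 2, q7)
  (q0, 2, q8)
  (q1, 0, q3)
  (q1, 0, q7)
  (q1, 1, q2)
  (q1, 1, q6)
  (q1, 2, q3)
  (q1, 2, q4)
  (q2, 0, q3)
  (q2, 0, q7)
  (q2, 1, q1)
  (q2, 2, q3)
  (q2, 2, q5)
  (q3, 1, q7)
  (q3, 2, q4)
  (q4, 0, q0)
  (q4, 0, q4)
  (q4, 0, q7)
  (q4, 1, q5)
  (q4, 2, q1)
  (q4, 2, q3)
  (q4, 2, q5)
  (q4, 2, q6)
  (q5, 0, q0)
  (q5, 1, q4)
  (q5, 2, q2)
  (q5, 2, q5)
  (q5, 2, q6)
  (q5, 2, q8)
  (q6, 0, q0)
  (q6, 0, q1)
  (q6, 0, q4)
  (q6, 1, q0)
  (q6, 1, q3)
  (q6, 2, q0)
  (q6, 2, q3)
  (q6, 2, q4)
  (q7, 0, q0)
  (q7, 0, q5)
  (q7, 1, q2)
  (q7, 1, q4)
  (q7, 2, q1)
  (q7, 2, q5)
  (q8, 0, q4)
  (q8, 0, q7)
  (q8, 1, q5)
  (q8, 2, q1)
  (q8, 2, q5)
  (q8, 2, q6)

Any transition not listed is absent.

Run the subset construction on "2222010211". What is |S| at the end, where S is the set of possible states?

8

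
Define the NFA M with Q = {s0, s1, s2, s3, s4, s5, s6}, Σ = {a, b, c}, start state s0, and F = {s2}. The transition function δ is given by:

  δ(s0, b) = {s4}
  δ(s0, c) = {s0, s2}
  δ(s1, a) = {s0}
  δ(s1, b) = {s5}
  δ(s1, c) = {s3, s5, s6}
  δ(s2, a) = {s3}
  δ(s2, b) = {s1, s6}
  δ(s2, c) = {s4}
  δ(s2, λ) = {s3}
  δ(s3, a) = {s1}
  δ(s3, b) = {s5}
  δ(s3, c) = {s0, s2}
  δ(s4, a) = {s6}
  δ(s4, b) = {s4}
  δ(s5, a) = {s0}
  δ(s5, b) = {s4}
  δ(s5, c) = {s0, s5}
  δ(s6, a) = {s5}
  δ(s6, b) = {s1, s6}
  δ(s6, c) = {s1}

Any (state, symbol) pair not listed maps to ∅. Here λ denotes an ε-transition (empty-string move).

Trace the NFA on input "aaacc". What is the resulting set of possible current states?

Start in {s0}.
Read 'a': {s0} → ∅.
The set is empty and remains empty for the remaining 4 symbols.

∅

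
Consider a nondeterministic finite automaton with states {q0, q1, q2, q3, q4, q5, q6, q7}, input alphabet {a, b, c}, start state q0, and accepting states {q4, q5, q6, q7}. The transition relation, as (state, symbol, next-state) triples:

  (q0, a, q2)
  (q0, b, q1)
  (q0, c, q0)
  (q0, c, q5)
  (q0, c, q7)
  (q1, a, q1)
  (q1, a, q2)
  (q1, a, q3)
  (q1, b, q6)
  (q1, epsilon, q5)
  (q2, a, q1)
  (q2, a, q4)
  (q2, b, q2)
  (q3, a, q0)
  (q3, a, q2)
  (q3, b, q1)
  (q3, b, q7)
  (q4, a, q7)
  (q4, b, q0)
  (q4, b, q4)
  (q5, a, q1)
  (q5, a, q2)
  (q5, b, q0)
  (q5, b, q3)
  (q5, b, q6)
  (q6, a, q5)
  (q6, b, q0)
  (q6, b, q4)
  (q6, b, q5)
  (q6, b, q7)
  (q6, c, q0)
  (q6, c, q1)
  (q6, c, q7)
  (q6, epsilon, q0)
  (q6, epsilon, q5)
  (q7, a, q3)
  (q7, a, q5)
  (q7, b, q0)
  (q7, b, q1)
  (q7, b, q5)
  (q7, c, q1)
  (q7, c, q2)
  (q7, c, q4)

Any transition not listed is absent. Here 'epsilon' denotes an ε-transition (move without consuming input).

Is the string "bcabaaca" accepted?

No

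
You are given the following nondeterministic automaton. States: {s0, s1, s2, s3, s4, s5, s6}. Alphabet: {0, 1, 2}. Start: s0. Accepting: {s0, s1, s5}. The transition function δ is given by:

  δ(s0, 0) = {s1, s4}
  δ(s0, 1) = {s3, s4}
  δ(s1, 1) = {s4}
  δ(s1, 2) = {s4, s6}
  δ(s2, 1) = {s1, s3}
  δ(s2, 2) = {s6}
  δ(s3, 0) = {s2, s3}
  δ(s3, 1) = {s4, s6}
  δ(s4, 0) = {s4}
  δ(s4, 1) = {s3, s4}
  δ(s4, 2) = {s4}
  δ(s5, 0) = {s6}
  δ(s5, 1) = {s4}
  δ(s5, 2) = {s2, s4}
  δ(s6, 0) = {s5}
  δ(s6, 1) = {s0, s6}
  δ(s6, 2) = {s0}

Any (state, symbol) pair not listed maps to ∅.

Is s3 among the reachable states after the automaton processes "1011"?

Start in {s0}.
Read '1': {s0} → {s3, s4}.
Read '0': {s3, s4} → {s2, s3, s4}.
Read '1': {s2, s3, s4} → {s1, s3, s4, s6}.
Read '1': {s1, s3, s4, s6} → {s0, s3, s4, s6}.
State s3 is in {s0, s3, s4, s6}.

Yes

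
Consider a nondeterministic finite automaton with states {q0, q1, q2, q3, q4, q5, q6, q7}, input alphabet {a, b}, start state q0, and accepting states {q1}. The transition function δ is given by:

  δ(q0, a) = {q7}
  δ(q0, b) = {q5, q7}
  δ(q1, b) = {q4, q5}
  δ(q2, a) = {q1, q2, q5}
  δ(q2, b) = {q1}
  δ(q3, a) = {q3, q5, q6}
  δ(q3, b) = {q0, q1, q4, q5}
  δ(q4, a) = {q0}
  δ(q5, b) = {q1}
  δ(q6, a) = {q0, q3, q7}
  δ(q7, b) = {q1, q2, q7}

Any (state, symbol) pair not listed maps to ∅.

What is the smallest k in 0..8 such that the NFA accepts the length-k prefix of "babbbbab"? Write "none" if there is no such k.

none

Start in {q0}.
Read 'b': {q0} → {q5, q7}.
Read 'a': {q5, q7} → ∅.
The set is empty and remains empty for the remaining 6 symbols.
No reachable set along the way intersects F.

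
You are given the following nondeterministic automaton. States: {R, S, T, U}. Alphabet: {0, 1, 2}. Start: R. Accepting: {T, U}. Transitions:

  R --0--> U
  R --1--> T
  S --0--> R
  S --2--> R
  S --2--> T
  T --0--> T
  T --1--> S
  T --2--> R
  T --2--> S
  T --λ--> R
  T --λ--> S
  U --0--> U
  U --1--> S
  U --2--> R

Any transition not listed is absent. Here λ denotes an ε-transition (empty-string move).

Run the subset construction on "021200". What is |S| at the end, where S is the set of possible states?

4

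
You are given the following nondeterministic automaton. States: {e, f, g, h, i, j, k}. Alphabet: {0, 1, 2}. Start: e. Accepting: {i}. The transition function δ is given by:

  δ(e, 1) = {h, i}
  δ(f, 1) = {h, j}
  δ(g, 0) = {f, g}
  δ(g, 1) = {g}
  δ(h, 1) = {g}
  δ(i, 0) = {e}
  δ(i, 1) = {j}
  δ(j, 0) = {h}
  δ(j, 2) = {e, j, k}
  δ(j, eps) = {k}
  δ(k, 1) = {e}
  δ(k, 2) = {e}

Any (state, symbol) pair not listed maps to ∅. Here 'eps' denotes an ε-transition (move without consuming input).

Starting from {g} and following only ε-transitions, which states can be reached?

Begin with {g}.
No ε-moves leave this set, so the closure equals the set itself.

{g}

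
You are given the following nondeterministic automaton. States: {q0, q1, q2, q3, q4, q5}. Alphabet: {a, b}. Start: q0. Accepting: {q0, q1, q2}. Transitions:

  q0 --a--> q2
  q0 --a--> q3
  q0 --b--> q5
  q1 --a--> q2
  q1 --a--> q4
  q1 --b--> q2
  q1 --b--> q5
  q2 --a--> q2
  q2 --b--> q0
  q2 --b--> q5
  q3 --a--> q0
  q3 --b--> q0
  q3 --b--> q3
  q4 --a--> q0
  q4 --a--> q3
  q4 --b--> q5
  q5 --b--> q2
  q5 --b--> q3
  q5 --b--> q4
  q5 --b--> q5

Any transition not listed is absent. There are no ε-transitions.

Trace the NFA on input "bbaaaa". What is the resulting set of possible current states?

Start in {q0}.
Read 'b': q0→{q5}; now {q5}.
Read 'b': q5→{q2, q3, q4, q5}; now {q2, q3, q4, q5}.
Read 'a': q2→{q2}, q3→{q0}, q4→{q0, q3}, q5→∅; now {q0, q2, q3}.
Read 'a': q0→{q2, q3}, q2→{q2}, q3→{q0}; now {q0, q2, q3}.
Read 'a': q0→{q2, q3}, q2→{q2}, q3→{q0}; now {q0, q2, q3}.
Read 'a': q0→{q2, q3}, q2→{q2}, q3→{q0}; now {q0, q2, q3}.

{q0, q2, q3}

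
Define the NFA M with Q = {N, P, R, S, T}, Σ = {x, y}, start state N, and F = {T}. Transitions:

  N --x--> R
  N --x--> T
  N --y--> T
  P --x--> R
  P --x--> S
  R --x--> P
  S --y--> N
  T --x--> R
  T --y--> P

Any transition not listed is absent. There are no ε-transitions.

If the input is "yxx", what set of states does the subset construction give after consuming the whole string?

{P}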